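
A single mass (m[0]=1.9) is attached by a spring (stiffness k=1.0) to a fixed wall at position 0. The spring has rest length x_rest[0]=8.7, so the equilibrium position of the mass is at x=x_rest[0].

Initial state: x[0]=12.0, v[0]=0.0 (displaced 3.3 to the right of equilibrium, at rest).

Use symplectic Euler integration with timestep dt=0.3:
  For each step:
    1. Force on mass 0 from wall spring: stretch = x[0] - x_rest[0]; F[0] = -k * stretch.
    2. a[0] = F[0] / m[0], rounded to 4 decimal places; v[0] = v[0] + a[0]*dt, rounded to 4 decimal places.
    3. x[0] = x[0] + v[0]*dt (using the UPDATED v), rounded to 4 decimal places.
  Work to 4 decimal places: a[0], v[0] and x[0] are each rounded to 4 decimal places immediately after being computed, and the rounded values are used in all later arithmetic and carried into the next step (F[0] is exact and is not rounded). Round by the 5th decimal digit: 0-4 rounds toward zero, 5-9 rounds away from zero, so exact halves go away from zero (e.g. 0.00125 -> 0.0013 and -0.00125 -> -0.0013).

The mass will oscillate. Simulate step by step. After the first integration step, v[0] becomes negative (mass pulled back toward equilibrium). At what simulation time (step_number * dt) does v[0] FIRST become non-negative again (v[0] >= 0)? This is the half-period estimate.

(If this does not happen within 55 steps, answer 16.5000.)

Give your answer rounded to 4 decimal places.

Answer: 4.5000

Derivation:
Step 0: x=[12.0000] v=[0.0000]
Step 1: x=[11.8437] v=[-0.5210]
Step 2: x=[11.5385] v=[-1.0174]
Step 3: x=[11.0988] v=[-1.4656]
Step 4: x=[10.5455] v=[-1.8444]
Step 5: x=[9.9048] v=[-2.1358]
Step 6: x=[9.2070] v=[-2.3260]
Step 7: x=[8.4852] v=[-2.4060]
Step 8: x=[7.7736] v=[-2.3721]
Step 9: x=[7.1059] v=[-2.2258]
Step 10: x=[6.5137] v=[-1.9741]
Step 11: x=[6.0250] v=[-1.6289]
Step 12: x=[5.6631] v=[-1.2065]
Step 13: x=[5.4450] v=[-0.7270]
Step 14: x=[5.3811] v=[-0.2130]
Step 15: x=[5.4744] v=[0.3110]
First v>=0 after going negative at step 15, time=4.5000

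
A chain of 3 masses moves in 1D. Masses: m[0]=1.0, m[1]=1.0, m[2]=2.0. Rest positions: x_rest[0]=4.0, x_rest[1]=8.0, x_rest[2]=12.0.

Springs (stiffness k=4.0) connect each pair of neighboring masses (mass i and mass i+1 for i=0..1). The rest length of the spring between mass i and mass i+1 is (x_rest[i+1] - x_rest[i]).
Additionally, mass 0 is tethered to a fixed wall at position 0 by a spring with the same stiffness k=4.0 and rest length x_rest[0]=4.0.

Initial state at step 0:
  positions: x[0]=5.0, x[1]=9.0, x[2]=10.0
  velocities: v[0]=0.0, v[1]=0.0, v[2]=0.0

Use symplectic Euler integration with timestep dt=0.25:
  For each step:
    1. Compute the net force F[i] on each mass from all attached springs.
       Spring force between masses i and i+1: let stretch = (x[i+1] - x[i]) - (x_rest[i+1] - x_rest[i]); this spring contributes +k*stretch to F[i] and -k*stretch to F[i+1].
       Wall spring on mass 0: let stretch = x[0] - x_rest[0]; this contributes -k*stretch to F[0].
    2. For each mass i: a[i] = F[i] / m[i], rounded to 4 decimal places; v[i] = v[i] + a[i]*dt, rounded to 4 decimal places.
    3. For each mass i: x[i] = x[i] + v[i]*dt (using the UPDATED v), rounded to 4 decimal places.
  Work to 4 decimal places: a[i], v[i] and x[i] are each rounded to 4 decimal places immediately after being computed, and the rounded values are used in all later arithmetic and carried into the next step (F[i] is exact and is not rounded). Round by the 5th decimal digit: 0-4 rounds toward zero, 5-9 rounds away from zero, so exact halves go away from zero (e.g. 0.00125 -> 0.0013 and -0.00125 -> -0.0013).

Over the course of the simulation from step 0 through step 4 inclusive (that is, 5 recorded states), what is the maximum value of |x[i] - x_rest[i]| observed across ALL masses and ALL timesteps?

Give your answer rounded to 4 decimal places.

Step 0: x=[5.0000 9.0000 10.0000] v=[0.0000 0.0000 0.0000]
Step 1: x=[4.7500 8.2500 10.3750] v=[-1.0000 -3.0000 1.5000]
Step 2: x=[4.1875 7.1563 10.9844] v=[-2.2500 -4.3750 2.4375]
Step 3: x=[3.3203 6.2774 11.6153] v=[-3.4687 -3.5157 2.5235]
Step 4: x=[2.3623 5.9937 12.0790] v=[-3.8319 -1.1349 1.8546]
Max displacement = 2.0063

Answer: 2.0063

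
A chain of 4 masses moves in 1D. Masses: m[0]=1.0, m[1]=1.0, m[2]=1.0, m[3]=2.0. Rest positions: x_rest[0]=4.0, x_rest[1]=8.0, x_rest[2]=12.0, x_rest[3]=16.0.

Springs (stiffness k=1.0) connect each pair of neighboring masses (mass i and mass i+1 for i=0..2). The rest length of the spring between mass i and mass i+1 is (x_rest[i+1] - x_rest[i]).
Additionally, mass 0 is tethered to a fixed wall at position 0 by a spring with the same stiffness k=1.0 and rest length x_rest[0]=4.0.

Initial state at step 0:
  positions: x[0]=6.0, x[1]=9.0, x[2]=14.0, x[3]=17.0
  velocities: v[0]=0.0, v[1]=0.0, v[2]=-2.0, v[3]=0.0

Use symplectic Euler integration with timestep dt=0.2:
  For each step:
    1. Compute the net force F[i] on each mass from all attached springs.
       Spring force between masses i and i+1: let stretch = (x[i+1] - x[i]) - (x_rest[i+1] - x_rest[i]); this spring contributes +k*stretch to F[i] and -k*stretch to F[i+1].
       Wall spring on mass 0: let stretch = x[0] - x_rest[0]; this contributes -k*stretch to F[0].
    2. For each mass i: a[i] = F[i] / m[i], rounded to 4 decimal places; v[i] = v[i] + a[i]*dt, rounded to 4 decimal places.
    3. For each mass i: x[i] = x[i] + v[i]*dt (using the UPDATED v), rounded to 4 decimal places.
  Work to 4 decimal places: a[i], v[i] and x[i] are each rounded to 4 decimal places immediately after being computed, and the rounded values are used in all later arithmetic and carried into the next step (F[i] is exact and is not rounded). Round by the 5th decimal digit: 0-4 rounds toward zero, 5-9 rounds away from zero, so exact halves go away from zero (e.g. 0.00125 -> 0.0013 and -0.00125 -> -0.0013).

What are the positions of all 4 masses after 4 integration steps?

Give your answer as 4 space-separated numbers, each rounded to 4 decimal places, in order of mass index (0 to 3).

Answer: 4.9774 9.4532 12.0451 17.0964

Derivation:
Step 0: x=[6.0000 9.0000 14.0000 17.0000] v=[0.0000 0.0000 -2.0000 0.0000]
Step 1: x=[5.8800 9.0800 13.5200 17.0200] v=[-0.6000 0.4000 -2.4000 0.1000]
Step 2: x=[5.6528 9.2096 13.0024 17.0500] v=[-1.1360 0.6480 -2.5880 0.1500]
Step 3: x=[5.3418 9.3486 12.4950 17.0790] v=[-1.5552 0.6952 -2.5370 0.1452]
Step 4: x=[4.9774 9.4532 12.0451 17.0964] v=[-1.8222 0.5231 -2.2495 0.0868]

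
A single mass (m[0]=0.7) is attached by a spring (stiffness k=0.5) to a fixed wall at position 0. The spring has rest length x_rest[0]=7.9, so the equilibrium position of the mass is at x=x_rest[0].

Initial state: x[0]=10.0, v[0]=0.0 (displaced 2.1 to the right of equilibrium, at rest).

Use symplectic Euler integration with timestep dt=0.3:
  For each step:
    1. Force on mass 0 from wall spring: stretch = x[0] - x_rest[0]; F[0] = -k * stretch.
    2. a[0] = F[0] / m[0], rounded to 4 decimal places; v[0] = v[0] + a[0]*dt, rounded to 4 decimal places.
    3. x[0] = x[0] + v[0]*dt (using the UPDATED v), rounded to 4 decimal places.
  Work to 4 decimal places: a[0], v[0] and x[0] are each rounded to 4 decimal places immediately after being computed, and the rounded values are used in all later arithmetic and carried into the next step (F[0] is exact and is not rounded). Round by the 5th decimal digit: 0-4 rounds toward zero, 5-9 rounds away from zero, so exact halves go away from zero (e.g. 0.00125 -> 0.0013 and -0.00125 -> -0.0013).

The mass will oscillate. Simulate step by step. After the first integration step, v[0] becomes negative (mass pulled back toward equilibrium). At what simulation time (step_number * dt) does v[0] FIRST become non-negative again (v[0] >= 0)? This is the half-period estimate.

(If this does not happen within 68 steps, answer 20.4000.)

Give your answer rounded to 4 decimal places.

Step 0: x=[10.0000] v=[0.0000]
Step 1: x=[9.8650] v=[-0.4500]
Step 2: x=[9.6037] v=[-0.8711]
Step 3: x=[9.2328] v=[-1.2362]
Step 4: x=[8.7763] v=[-1.5218]
Step 5: x=[8.2634] v=[-1.7096]
Step 6: x=[7.7272] v=[-1.7875]
Step 7: x=[7.2021] v=[-1.7505]
Step 8: x=[6.7218] v=[-1.6010]
Step 9: x=[6.3173] v=[-1.3485]
Step 10: x=[6.0145] v=[-1.0094]
Step 11: x=[5.8329] v=[-0.6054]
Step 12: x=[5.7842] v=[-0.1625]
Step 13: x=[5.8715] v=[0.2909]
First v>=0 after going negative at step 13, time=3.9000

Answer: 3.9000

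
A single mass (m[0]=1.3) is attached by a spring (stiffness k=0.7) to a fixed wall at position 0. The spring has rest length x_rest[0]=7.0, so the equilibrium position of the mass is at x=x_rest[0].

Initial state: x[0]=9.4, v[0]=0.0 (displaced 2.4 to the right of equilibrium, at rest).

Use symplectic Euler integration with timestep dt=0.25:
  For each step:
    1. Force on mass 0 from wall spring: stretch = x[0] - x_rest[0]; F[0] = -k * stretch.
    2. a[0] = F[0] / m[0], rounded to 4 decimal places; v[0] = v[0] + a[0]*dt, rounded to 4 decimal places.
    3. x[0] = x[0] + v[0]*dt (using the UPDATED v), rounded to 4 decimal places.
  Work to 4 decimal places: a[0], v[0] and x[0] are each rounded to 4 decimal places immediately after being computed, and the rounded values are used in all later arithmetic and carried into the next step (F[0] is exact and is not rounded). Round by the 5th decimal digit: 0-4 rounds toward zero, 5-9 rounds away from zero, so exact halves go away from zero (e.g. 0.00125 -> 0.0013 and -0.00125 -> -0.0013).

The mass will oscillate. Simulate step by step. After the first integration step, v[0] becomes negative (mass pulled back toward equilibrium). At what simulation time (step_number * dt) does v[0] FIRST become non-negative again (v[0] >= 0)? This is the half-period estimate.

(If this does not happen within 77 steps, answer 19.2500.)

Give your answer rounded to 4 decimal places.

Answer: 4.5000

Derivation:
Step 0: x=[9.4000] v=[0.0000]
Step 1: x=[9.3192] v=[-0.3231]
Step 2: x=[9.1604] v=[-0.6353]
Step 3: x=[8.9289] v=[-0.9261]
Step 4: x=[8.6325] v=[-1.1858]
Step 5: x=[8.2811] v=[-1.4056]
Step 6: x=[7.8866] v=[-1.5781]
Step 7: x=[7.4622] v=[-1.6975]
Step 8: x=[7.0223] v=[-1.7597]
Step 9: x=[6.5816] v=[-1.7627]
Step 10: x=[6.1550] v=[-1.7064]
Step 11: x=[5.7568] v=[-1.5927]
Step 12: x=[5.4005] v=[-1.4254]
Step 13: x=[5.0980] v=[-1.2101]
Step 14: x=[4.8595] v=[-0.9541]
Step 15: x=[4.6930] v=[-0.6660]
Step 16: x=[4.6041] v=[-0.3555]
Step 17: x=[4.5959] v=[-0.0330]
Step 18: x=[4.6686] v=[0.2906]
First v>=0 after going negative at step 18, time=4.5000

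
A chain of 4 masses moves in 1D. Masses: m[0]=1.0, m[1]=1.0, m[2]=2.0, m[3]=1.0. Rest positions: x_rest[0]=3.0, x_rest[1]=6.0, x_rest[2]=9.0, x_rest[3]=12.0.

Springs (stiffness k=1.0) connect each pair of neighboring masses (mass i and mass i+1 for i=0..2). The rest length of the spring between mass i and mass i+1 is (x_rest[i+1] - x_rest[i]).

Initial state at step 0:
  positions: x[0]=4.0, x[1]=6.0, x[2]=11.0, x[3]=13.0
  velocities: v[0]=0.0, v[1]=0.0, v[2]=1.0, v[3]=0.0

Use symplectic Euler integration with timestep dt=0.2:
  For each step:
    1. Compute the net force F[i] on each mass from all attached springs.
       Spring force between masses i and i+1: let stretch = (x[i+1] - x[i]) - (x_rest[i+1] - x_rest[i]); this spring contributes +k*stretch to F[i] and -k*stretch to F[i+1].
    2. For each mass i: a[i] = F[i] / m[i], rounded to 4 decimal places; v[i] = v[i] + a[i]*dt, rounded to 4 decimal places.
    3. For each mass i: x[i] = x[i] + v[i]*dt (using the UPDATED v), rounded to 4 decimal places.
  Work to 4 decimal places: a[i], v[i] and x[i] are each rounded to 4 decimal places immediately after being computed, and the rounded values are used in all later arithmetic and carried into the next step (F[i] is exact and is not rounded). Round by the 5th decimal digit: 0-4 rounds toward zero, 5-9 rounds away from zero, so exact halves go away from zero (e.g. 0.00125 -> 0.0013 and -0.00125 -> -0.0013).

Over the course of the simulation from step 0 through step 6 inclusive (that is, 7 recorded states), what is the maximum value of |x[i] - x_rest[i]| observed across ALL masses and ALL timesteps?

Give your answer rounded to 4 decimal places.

Answer: 2.2361

Derivation:
Step 0: x=[4.0000 6.0000 11.0000 13.0000] v=[0.0000 0.0000 1.0000 0.0000]
Step 1: x=[3.9600 6.1200 11.1400 13.0400] v=[-0.2000 0.6000 0.7000 0.2000]
Step 2: x=[3.8864 6.3544 11.2176 13.1240] v=[-0.3680 1.1720 0.3880 0.4200]
Step 3: x=[3.7915 6.6846 11.2361 13.2517] v=[-0.4744 1.6510 0.0923 0.6387]
Step 4: x=[3.6923 7.0811 11.2038 13.4188] v=[-0.4958 1.9827 -0.1613 0.8356]
Step 5: x=[3.6087 7.5070 11.1334 13.6173] v=[-0.4180 2.1295 -0.3521 0.9926]
Step 6: x=[3.5610 7.9220 11.0401 13.8365] v=[-0.2383 2.0751 -0.4664 1.0958]
Max displacement = 2.2361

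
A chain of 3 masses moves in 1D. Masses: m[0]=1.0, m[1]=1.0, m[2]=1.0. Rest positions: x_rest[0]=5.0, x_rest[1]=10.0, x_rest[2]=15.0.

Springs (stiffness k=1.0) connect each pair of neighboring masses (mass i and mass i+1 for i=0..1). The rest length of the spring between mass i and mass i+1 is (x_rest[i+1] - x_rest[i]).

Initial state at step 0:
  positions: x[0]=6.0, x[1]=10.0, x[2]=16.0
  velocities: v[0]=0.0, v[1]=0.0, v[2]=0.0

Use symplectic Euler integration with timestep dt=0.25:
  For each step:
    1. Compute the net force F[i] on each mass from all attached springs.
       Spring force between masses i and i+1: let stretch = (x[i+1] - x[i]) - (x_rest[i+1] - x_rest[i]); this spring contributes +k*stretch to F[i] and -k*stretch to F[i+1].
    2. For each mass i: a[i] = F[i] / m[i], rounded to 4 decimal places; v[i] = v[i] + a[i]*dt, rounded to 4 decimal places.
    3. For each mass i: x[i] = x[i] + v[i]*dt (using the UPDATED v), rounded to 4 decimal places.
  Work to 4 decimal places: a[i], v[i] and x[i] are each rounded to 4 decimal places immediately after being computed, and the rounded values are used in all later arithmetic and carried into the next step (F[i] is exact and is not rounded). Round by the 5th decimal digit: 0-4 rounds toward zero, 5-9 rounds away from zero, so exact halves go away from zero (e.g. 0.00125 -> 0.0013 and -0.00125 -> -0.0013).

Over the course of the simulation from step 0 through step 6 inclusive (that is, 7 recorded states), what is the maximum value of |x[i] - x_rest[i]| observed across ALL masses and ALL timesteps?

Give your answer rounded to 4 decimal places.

Answer: 1.3182

Derivation:
Step 0: x=[6.0000 10.0000 16.0000] v=[0.0000 0.0000 0.0000]
Step 1: x=[5.9375 10.1250 15.9375] v=[-0.2500 0.5000 -0.2500]
Step 2: x=[5.8242 10.3516 15.8242] v=[-0.4531 0.9063 -0.4531]
Step 3: x=[5.6814 10.6373 15.6814] v=[-0.5713 1.1426 -0.5713]
Step 4: x=[5.5358 10.9285 15.5358] v=[-0.5823 1.1647 -0.5823]
Step 5: x=[5.4148 11.1706 15.4148] v=[-0.4841 0.9684 -0.4841]
Step 6: x=[5.3410 11.3182 15.3410] v=[-0.2952 0.5905 -0.2952]
Max displacement = 1.3182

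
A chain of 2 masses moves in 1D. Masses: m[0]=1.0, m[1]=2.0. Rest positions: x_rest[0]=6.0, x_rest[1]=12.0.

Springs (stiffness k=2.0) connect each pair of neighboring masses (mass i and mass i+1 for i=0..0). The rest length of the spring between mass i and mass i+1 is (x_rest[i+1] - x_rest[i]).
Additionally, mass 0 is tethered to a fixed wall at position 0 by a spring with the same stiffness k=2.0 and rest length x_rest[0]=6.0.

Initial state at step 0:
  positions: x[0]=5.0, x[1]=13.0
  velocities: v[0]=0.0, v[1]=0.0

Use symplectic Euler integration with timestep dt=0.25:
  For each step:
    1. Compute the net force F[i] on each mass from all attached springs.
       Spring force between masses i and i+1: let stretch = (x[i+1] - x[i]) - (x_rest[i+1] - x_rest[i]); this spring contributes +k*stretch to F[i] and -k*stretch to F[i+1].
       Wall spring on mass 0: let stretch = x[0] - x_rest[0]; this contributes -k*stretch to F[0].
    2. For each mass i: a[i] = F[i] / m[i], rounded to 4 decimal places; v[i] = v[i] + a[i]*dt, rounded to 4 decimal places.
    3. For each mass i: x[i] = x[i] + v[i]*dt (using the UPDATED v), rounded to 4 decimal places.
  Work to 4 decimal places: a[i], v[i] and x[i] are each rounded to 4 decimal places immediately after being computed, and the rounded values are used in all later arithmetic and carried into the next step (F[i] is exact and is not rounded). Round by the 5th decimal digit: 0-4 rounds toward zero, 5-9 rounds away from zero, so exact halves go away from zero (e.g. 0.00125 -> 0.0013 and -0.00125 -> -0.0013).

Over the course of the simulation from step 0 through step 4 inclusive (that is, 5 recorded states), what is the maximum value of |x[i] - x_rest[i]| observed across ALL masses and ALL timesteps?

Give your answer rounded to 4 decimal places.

Step 0: x=[5.0000 13.0000] v=[0.0000 0.0000]
Step 1: x=[5.3750 12.8750] v=[1.5000 -0.5000]
Step 2: x=[6.0156 12.6563] v=[2.5625 -0.8750]
Step 3: x=[6.7344 12.3975] v=[2.8751 -1.0352]
Step 4: x=[7.3193 12.1598] v=[2.3395 -0.9510]
Max displacement = 1.3193

Answer: 1.3193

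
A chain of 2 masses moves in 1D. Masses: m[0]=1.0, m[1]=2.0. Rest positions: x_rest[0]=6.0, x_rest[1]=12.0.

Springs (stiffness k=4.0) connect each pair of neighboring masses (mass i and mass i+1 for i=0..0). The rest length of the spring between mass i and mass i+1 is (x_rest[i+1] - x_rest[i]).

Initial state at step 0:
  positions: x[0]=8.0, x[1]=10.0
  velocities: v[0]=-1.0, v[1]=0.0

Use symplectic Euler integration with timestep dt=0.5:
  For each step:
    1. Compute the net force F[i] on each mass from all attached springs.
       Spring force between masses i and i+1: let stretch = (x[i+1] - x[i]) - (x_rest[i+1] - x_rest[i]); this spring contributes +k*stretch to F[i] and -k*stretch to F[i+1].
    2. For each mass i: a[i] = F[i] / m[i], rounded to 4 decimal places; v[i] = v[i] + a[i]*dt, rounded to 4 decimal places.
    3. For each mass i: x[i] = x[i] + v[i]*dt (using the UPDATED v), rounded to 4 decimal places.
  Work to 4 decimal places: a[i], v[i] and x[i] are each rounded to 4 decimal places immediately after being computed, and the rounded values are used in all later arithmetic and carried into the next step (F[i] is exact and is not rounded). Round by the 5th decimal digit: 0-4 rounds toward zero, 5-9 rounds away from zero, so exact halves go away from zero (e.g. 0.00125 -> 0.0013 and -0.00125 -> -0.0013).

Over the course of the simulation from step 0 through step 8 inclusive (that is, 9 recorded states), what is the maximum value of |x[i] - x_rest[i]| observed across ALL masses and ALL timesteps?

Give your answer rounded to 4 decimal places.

Step 0: x=[8.0000 10.0000] v=[-1.0000 0.0000]
Step 1: x=[3.5000 12.0000] v=[-9.0000 4.0000]
Step 2: x=[1.5000 12.7500] v=[-4.0000 1.5000]
Step 3: x=[4.7500 10.8750] v=[6.5000 -3.7500]
Step 4: x=[8.1250 8.9375] v=[6.7500 -3.8750]
Step 5: x=[6.3125 9.5938] v=[-3.6250 1.3125]
Step 6: x=[1.7813 11.6094] v=[-9.0624 4.0312]
Step 7: x=[1.0782 11.7110] v=[-1.4062 0.2031]
Step 8: x=[5.0079 9.4962] v=[7.8594 -4.4297]
Max displacement = 4.9218

Answer: 4.9218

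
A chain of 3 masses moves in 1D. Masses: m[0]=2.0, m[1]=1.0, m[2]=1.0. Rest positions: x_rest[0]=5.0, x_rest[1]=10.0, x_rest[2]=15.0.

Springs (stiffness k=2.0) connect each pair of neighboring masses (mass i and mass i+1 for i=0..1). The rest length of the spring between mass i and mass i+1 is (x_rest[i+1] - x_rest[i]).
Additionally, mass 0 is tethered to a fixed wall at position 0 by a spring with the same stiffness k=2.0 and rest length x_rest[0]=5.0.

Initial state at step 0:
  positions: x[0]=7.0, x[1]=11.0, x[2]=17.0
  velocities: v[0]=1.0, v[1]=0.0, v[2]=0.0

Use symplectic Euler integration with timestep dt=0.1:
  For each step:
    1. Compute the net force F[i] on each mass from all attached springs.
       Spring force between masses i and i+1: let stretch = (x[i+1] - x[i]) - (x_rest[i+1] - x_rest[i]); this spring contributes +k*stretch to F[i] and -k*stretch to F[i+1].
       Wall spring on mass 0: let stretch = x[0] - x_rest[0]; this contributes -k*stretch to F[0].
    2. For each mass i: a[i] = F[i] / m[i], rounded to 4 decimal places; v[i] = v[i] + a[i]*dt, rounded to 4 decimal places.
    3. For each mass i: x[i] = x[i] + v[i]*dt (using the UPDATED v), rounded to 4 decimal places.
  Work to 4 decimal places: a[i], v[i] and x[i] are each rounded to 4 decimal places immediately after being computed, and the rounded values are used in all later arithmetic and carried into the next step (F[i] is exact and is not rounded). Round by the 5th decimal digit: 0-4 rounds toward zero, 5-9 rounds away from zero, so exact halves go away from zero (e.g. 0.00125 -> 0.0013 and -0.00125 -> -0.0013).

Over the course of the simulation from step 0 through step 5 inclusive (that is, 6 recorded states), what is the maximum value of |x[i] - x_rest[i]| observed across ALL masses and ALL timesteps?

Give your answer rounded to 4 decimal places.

Step 0: x=[7.0000 11.0000 17.0000] v=[1.0000 0.0000 0.0000]
Step 1: x=[7.0700 11.0400 16.9800] v=[0.7000 0.4000 -0.2000]
Step 2: x=[7.1090 11.1194 16.9412] v=[0.3900 0.7940 -0.3880]
Step 3: x=[7.1170 11.2350 16.8860] v=[0.0801 1.1563 -0.5524]
Step 4: x=[7.0950 11.3813 16.8177] v=[-0.2198 1.4629 -0.6826]
Step 5: x=[7.0449 11.5506 16.7407] v=[-0.5007 1.6929 -0.7699]
Max displacement = 2.1170

Answer: 2.1170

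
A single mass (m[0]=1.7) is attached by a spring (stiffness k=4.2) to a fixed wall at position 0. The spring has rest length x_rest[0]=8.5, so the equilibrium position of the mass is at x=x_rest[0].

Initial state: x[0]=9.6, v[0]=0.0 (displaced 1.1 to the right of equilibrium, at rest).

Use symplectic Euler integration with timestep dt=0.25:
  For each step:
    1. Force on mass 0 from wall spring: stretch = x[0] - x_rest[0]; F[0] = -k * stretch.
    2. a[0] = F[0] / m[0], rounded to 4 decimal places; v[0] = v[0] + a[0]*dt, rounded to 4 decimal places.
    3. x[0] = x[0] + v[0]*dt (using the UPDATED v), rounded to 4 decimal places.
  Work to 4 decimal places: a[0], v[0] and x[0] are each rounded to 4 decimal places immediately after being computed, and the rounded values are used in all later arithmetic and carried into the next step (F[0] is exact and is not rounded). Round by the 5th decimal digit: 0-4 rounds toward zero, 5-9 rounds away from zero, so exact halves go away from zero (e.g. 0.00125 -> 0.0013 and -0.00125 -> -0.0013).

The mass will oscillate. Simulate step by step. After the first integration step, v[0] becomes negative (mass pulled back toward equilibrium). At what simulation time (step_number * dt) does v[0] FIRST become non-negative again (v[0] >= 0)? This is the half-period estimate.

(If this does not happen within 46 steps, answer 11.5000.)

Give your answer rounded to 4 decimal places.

Step 0: x=[9.6000] v=[0.0000]
Step 1: x=[9.4302] v=[-0.6794]
Step 2: x=[9.1167] v=[-1.2539]
Step 3: x=[8.7080] v=[-1.6348]
Step 4: x=[8.2672] v=[-1.7633]
Step 5: x=[7.8623] v=[-1.6195]
Step 6: x=[7.5559] v=[-1.2256]
Step 7: x=[7.3953] v=[-0.6425]
Step 8: x=[7.4053] v=[0.0398]
First v>=0 after going negative at step 8, time=2.0000

Answer: 2.0000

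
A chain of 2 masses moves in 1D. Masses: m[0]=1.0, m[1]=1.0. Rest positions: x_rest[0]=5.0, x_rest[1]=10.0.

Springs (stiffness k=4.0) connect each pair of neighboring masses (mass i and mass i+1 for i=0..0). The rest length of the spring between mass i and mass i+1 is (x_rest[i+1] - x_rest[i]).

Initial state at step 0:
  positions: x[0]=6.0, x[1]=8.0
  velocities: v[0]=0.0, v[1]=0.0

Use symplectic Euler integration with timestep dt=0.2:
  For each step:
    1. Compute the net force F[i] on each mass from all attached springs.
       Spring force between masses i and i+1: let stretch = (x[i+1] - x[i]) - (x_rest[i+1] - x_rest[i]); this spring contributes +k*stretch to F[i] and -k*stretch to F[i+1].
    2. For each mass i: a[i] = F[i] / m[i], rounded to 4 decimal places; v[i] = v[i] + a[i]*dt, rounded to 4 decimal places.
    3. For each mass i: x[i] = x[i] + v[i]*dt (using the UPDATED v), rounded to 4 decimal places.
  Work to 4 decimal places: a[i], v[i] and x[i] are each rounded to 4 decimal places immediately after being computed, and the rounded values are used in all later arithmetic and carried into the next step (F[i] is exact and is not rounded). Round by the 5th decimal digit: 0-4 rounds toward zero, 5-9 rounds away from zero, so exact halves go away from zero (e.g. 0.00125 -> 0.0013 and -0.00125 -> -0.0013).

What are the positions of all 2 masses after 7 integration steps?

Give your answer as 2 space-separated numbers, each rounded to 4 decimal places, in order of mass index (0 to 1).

Answer: 3.8751 10.1249

Derivation:
Step 0: x=[6.0000 8.0000] v=[0.0000 0.0000]
Step 1: x=[5.5200 8.4800] v=[-2.4000 2.4000]
Step 2: x=[4.7136 9.2864] v=[-4.0320 4.0320]
Step 3: x=[3.8388 10.1612] v=[-4.3738 4.3738]
Step 4: x=[3.1756 10.8244] v=[-3.3159 3.3159]
Step 5: x=[2.9362 11.0638] v=[-1.1969 1.1969]
Step 6: x=[3.1972 10.8028] v=[1.3052 -1.3052]
Step 7: x=[3.8751 10.1249] v=[3.3897 -3.3897]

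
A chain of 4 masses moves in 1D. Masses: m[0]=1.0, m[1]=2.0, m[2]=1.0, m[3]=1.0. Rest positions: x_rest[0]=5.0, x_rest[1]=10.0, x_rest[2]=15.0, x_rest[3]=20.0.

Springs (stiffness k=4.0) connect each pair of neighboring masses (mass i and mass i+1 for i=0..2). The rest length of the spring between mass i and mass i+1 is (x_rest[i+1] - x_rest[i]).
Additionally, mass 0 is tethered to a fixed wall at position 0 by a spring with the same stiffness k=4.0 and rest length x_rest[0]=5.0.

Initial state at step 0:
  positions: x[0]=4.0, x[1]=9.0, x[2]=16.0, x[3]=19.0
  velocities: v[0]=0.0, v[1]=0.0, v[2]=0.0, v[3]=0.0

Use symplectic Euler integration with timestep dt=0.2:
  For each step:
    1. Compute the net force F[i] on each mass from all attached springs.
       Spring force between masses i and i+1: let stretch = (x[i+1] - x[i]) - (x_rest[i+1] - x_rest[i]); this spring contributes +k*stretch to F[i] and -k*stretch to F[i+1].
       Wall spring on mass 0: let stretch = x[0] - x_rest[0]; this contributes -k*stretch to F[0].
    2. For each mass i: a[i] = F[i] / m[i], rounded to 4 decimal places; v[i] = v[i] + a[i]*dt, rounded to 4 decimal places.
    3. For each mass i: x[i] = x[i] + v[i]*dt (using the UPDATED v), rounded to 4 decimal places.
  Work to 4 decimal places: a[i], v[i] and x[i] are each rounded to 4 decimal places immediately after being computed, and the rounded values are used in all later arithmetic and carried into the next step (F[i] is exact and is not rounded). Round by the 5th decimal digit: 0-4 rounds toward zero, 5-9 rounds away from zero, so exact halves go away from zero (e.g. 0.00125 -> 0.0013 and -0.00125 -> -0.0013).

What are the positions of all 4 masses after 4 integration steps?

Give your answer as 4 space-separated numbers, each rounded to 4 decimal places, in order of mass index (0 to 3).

Step 0: x=[4.0000 9.0000 16.0000 19.0000] v=[0.0000 0.0000 0.0000 0.0000]
Step 1: x=[4.1600 9.1600 15.3600 19.3200] v=[0.8000 0.8000 -3.2000 1.6000]
Step 2: x=[4.4544 9.4160 14.3616 19.8064] v=[1.4720 1.2800 -4.9920 2.4320]
Step 3: x=[4.8300 9.6707 13.4431 20.2216] v=[1.8778 1.2736 -4.5926 2.0762]
Step 4: x=[5.2073 9.8400 13.0056 20.3523] v=[1.8864 0.8463 -2.1877 0.6534]

Answer: 5.2073 9.8400 13.0056 20.3523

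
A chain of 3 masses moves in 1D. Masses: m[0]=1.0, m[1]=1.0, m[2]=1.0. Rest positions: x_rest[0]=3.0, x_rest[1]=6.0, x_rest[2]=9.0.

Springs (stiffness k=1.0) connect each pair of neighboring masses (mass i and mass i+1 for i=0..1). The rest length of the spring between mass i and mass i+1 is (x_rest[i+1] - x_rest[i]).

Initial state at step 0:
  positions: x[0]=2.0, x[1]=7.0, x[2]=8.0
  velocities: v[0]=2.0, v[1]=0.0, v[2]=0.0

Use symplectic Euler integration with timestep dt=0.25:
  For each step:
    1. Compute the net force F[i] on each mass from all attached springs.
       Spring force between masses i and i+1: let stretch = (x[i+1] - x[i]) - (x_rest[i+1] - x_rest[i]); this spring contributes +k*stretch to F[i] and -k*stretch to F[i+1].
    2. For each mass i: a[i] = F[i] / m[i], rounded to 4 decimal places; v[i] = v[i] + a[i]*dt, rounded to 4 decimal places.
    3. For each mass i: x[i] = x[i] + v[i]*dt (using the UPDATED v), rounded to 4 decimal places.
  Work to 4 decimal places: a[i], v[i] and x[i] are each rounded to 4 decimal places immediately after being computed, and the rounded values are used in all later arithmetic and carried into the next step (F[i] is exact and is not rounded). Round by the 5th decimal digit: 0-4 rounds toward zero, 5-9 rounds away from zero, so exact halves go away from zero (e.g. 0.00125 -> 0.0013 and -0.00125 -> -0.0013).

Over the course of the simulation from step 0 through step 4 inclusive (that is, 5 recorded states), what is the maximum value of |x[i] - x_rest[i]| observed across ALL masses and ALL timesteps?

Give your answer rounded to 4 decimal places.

Answer: 1.6387

Derivation:
Step 0: x=[2.0000 7.0000 8.0000] v=[2.0000 0.0000 0.0000]
Step 1: x=[2.6250 6.7500 8.1250] v=[2.5000 -1.0000 0.5000]
Step 2: x=[3.3203 6.3281 8.3516] v=[2.7813 -1.6875 0.9063]
Step 3: x=[4.0161 5.8447 8.6392] v=[2.7833 -1.9336 1.1504]
Step 4: x=[4.6387 5.4217 8.9397] v=[2.4905 -1.6921 1.2018]
Max displacement = 1.6387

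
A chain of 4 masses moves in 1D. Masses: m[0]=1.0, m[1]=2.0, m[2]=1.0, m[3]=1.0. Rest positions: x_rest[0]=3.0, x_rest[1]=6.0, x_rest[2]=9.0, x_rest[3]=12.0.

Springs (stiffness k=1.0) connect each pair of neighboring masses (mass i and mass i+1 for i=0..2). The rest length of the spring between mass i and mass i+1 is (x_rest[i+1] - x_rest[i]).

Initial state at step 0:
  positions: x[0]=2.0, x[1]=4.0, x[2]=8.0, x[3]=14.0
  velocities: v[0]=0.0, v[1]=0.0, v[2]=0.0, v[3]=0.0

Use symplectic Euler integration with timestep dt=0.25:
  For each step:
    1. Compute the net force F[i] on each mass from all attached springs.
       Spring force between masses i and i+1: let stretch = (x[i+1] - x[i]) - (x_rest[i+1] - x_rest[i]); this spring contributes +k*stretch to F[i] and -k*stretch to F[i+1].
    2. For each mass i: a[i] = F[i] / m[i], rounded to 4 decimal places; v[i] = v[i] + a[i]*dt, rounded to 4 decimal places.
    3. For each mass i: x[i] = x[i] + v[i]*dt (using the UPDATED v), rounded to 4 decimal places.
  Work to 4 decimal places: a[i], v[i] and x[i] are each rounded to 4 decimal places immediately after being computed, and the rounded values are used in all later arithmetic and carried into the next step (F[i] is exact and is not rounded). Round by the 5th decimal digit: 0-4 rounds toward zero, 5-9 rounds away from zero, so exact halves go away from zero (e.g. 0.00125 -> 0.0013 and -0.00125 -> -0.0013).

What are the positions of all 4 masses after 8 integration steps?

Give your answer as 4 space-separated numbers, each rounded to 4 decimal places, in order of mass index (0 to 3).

Step 0: x=[2.0000 4.0000 8.0000 14.0000] v=[0.0000 0.0000 0.0000 0.0000]
Step 1: x=[1.9375 4.0625 8.1250 13.8125] v=[-0.2500 0.2500 0.5000 -0.7500]
Step 2: x=[1.8203 4.1856 8.3516 13.4570] v=[-0.4688 0.4922 0.9063 -1.4219]
Step 3: x=[1.6634 4.3649 8.6369 12.9699] v=[-0.6275 0.7173 1.1412 -1.9483]
Step 4: x=[1.4879 4.5933 8.9260 12.3995] v=[-0.7021 0.9136 1.1565 -2.2816]
Step 5: x=[1.3190 4.8601 9.1614 11.7995] v=[-0.6758 1.0670 0.9417 -2.4000]
Step 6: x=[1.1839 5.1506 9.2929 11.2221] v=[-0.5405 1.1620 0.5259 -2.3095]
Step 7: x=[1.1092 5.4466 9.2861 10.7117] v=[-0.2988 1.1840 -0.0274 -2.0418]
Step 8: x=[1.1181 5.7271 9.1284 10.2997] v=[0.0356 1.1218 -0.6309 -1.6482]

Answer: 1.1181 5.7271 9.1284 10.2997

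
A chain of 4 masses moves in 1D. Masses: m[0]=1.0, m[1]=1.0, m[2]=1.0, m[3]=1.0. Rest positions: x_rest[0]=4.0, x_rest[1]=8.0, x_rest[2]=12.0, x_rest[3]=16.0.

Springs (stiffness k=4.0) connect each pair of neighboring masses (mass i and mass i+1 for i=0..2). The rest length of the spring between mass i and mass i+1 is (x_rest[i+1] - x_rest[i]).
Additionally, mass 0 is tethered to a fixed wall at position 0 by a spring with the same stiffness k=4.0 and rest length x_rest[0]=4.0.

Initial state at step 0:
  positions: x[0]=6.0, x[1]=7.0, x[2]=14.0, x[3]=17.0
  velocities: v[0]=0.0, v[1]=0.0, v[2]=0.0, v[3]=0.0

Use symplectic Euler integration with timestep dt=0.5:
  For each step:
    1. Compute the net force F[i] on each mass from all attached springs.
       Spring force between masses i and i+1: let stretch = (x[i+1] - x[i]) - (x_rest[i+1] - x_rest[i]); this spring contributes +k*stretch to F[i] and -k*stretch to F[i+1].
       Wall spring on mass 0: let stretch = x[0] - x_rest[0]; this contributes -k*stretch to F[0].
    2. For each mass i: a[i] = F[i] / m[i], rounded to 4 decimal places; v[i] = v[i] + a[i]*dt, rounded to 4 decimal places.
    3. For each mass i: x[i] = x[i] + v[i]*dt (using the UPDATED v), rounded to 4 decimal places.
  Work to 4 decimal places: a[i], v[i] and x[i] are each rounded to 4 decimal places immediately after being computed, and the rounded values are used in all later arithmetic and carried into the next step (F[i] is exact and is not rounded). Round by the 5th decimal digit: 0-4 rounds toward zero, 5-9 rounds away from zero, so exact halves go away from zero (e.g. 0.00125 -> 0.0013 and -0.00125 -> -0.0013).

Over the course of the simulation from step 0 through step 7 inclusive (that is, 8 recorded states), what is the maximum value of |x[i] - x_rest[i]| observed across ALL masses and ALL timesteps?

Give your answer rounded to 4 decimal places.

Answer: 5.0000

Derivation:
Step 0: x=[6.0000 7.0000 14.0000 17.0000] v=[0.0000 0.0000 0.0000 0.0000]
Step 1: x=[1.0000 13.0000 10.0000 18.0000] v=[-10.0000 12.0000 -8.0000 2.0000]
Step 2: x=[7.0000 4.0000 17.0000 15.0000] v=[12.0000 -18.0000 14.0000 -6.0000]
Step 3: x=[3.0000 11.0000 9.0000 18.0000] v=[-8.0000 14.0000 -16.0000 6.0000]
Step 4: x=[4.0000 8.0000 12.0000 16.0000] v=[2.0000 -6.0000 6.0000 -4.0000]
Step 5: x=[5.0000 5.0000 15.0000 14.0000] v=[2.0000 -6.0000 6.0000 -4.0000]
Step 6: x=[1.0000 12.0000 7.0000 17.0000] v=[-8.0000 14.0000 -16.0000 6.0000]
Step 7: x=[7.0000 3.0000 14.0000 14.0000] v=[12.0000 -18.0000 14.0000 -6.0000]
Max displacement = 5.0000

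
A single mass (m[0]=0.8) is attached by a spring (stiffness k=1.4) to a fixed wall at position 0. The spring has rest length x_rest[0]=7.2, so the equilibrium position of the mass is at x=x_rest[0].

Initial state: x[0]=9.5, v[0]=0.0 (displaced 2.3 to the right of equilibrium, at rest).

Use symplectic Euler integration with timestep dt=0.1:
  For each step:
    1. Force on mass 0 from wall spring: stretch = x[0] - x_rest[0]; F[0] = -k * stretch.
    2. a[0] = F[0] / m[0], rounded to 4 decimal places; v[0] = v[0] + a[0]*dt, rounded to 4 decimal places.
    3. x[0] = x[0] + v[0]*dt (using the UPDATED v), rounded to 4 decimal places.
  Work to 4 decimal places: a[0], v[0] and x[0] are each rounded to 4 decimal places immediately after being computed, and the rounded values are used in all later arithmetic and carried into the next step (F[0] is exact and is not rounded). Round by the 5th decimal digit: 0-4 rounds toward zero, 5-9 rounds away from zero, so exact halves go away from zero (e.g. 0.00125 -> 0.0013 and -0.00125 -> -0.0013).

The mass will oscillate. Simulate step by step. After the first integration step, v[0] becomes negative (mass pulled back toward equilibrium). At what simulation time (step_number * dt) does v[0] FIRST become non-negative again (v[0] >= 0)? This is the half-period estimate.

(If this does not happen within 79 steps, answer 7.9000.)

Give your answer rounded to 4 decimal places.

Answer: 2.4000

Derivation:
Step 0: x=[9.5000] v=[0.0000]
Step 1: x=[9.4598] v=[-0.4025]
Step 2: x=[9.3800] v=[-0.7980]
Step 3: x=[9.2621] v=[-1.1795]
Step 4: x=[9.1081] v=[-1.5404]
Step 5: x=[8.9207] v=[-1.8743]
Step 6: x=[8.7032] v=[-2.1754]
Step 7: x=[8.4594] v=[-2.4385]
Step 8: x=[8.1935] v=[-2.6589]
Step 9: x=[7.9102] v=[-2.8328]
Step 10: x=[7.6145] v=[-2.9571]
Step 11: x=[7.3115] v=[-3.0296]
Step 12: x=[7.0066] v=[-3.0491]
Step 13: x=[6.7051] v=[-3.0153]
Step 14: x=[6.4122] v=[-2.9287]
Step 15: x=[6.1331] v=[-2.7908]
Step 16: x=[5.8727] v=[-2.6041]
Step 17: x=[5.6355] v=[-2.3718]
Step 18: x=[5.4257] v=[-2.0980]
Step 19: x=[5.2470] v=[-1.7875]
Step 20: x=[5.1024] v=[-1.4457]
Step 21: x=[4.9945] v=[-1.0786]
Step 22: x=[4.9252] v=[-0.6926]
Step 23: x=[4.8958] v=[-0.2945]
Step 24: x=[4.9067] v=[0.1087]
First v>=0 after going negative at step 24, time=2.4000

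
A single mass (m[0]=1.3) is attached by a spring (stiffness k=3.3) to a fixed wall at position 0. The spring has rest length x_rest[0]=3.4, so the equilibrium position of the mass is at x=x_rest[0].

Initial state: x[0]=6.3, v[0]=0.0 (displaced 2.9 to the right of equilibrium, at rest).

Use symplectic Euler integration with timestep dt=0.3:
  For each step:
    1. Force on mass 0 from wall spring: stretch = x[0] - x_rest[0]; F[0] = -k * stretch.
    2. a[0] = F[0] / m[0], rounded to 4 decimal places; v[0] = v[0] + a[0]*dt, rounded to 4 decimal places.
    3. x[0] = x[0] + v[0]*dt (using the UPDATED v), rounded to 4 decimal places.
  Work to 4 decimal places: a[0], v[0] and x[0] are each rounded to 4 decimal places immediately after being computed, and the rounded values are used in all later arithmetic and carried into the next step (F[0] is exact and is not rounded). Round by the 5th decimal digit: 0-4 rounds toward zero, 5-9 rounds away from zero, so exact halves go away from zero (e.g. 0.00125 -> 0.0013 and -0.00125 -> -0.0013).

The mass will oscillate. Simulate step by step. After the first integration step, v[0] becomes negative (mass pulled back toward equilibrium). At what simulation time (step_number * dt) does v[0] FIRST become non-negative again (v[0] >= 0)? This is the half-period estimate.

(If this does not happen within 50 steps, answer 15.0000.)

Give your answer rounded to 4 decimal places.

Answer: 2.1000

Derivation:
Step 0: x=[6.3000] v=[0.0000]
Step 1: x=[5.6375] v=[-2.2085]
Step 2: x=[4.4638] v=[-3.9124]
Step 3: x=[3.0471] v=[-4.7225]
Step 4: x=[1.7110] v=[-4.4538]
Step 5: x=[0.7607] v=[-3.1676]
Step 6: x=[0.4134] v=[-1.1577]
Step 7: x=[0.7484] v=[1.1167]
First v>=0 after going negative at step 7, time=2.1000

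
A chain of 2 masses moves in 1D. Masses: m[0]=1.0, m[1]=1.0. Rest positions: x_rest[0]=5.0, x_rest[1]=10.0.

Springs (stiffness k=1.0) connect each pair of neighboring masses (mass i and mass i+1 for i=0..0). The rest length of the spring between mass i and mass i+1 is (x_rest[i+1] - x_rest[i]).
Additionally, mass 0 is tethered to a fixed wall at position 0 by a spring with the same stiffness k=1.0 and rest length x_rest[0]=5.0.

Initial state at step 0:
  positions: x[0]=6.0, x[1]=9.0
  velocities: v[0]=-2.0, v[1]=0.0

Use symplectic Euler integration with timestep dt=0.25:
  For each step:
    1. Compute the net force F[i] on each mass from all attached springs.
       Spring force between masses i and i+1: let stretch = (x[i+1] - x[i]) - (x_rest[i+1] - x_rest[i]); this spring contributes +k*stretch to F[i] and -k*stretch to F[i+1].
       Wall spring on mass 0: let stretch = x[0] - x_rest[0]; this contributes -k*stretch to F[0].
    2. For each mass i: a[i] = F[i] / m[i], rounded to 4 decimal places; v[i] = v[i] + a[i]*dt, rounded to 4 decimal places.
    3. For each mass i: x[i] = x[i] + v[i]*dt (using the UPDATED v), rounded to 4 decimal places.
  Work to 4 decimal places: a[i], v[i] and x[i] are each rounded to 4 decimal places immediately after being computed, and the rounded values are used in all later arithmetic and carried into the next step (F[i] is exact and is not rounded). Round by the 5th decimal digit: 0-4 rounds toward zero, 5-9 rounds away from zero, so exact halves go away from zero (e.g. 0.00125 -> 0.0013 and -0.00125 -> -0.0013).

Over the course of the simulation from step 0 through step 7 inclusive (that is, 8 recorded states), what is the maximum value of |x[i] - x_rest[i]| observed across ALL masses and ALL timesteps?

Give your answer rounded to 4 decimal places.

Step 0: x=[6.0000 9.0000] v=[-2.0000 0.0000]
Step 1: x=[5.3125 9.1250] v=[-2.7500 0.5000]
Step 2: x=[4.5313 9.3242] v=[-3.1250 0.7969]
Step 3: x=[3.7664 9.5364] v=[-3.0596 0.8487]
Step 4: x=[3.1267 9.7005] v=[-2.5587 0.6562]
Step 5: x=[2.7025 9.7662] v=[-1.6969 0.2628]
Step 6: x=[2.5509 9.7029] v=[-0.6066 -0.2531]
Step 7: x=[2.6868 9.5051] v=[0.5437 -0.7911]
Max displacement = 2.4491

Answer: 2.4491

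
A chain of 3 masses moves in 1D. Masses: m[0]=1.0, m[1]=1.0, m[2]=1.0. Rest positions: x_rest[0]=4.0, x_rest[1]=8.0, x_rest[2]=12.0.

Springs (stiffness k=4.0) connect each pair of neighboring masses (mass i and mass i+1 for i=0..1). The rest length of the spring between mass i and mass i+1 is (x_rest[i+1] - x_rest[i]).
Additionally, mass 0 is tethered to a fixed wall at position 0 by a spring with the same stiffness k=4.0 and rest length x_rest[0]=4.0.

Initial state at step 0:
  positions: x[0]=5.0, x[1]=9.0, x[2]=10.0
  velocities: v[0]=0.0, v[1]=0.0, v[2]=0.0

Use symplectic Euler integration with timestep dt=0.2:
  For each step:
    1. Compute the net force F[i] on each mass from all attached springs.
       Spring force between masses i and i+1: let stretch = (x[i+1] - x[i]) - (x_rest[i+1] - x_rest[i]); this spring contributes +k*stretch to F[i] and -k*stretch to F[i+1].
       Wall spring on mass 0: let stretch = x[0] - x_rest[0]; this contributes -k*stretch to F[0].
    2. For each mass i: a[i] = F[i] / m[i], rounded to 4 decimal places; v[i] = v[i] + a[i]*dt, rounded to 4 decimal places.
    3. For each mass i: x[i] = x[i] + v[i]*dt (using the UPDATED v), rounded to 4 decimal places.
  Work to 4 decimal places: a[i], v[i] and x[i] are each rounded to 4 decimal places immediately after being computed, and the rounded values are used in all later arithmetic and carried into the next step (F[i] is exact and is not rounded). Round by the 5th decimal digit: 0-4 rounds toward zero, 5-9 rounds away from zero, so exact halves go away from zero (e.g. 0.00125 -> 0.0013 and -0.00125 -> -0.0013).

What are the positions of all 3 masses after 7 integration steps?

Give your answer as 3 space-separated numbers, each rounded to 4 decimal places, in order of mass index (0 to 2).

Step 0: x=[5.0000 9.0000 10.0000] v=[0.0000 0.0000 0.0000]
Step 1: x=[4.8400 8.5200 10.4800] v=[-0.8000 -2.4000 2.4000]
Step 2: x=[4.4944 7.7648 11.2864] v=[-1.7280 -3.7760 4.0320]
Step 3: x=[3.9530 7.0498 12.1693] v=[-2.7072 -3.5750 4.4147]
Step 4: x=[3.2746 6.6584 12.8731] v=[-3.3922 -1.9568 3.5191]
Step 5: x=[2.6136 6.7200 13.2226] v=[-3.3048 0.3079 1.7473]
Step 6: x=[2.1915 7.1650 13.1716] v=[-2.1106 2.2249 -0.2548]
Step 7: x=[2.2145 7.7753 12.7996] v=[0.1150 3.0514 -1.8601]

Answer: 2.2145 7.7753 12.7996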